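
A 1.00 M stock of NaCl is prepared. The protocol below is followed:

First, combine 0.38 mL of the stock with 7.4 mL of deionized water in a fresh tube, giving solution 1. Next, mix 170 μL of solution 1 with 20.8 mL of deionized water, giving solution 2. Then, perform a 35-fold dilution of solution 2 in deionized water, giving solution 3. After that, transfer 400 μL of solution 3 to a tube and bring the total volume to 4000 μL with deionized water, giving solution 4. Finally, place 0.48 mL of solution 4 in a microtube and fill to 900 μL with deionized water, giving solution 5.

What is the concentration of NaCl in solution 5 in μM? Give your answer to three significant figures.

0.603 μM

Step 1: 0.38 mL + 7.4 mL = 7.78 mL total → factor 7.78/0.38 = 20.474
Step 2: 170 μL + 20.8 mL = 20970 μL total → factor 20970/170 = 123.35
Step 3: 35-fold → factor 35
Step 4: 400 μL brought to 4000 μL → factor 4000/400 = 10
Step 5: 0.48 mL brought to 900 μL → factor 0.9/0.48 = 1.875
Overall dilution factor = 20.474 × 123.35 × 35 × 10 × 1.875 = 1.6574 × 10^6
Final = 1.00 M / 1.6574 × 10^6 = 6.034 × 10^-7 M = 0.603 μM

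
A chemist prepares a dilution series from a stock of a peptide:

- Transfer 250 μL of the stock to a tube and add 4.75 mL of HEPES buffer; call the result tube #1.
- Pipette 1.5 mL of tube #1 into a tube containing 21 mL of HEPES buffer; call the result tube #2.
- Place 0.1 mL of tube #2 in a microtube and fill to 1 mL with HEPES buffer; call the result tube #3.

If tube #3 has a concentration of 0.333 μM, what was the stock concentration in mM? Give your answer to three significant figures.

Step 1: 250 μL + 4.75 mL = 5000 μL total → factor 5000/250 = 20
Step 2: 1.5 mL + 21 mL = 22.5 mL total → factor 22.5/1.5 = 15
Step 3: 0.1 mL brought to 1 mL → factor 1/0.1 = 10
Overall dilution factor = 20 × 15 × 10 = 3000
Stock = 0.333 μM × 3000 = 999.0 μM = 0.999 mM

0.999 mM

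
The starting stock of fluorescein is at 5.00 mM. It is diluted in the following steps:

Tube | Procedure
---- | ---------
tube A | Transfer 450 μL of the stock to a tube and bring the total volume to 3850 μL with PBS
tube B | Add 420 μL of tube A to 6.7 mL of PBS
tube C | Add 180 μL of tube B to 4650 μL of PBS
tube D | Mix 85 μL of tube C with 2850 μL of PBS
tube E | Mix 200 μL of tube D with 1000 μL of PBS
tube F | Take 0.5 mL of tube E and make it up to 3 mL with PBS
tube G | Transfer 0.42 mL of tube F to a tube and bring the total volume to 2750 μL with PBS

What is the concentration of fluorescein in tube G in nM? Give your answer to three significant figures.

Step 1: 450 μL brought to 3850 μL → factor 3850/450 = 8.5556
Step 2: 420 μL + 6.7 mL = 7120 μL total → factor 7120/420 = 16.952
Step 3: 180 μL + 4650 μL = 4830 μL total → factor 4830/180 = 26.833
Step 4: 85 μL + 2850 μL = 2935 μL total → factor 2935/85 = 34.529
Step 5: 200 μL + 1000 μL = 1200 μL total → factor 1200/200 = 6
Step 6: 0.5 mL brought to 3 mL → factor 3/0.5 = 6
Step 7: 0.42 mL brought to 2750 μL → factor 2.75/0.42 = 6.5476
Overall dilution factor = 8.5556 × 16.952 × 26.833 × 34.529 × 6 × 6 × 6.5476 = 3.1676 × 10^7
Final = 5.00 mM / 3.1676 × 10^7 = 1.578 × 10^-7 mM = 0.158 nM

0.158 nM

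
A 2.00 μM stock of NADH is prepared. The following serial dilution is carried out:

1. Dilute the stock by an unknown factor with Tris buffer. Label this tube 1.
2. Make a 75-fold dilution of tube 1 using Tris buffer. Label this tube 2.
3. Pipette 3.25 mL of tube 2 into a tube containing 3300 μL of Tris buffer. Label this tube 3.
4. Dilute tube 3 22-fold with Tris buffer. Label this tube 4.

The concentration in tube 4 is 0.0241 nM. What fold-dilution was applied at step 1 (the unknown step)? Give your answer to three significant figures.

Step 1: unknown factor x
Step 2: 75-fold → factor 75
Step 3: 3.25 mL + 3300 μL = 6.55 mL total → factor 6.55/3.25 = 2.0154
Step 4: 22-fold → factor 22
Product of known-step factors = 3325.4
Overall factor = 2.00 μM / (0.0241 nM) = 82988
x = 82988 / 3325.4 = 25.0

25.0-fold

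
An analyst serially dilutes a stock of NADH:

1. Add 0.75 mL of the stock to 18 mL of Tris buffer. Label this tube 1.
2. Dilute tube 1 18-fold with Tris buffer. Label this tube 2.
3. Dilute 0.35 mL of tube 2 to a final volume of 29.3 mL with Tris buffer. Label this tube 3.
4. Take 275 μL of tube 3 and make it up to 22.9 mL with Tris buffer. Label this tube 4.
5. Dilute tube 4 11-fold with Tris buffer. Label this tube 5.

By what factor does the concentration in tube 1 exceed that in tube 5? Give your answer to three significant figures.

1.38 × 10^6

Step 1: 0.75 mL + 18 mL = 18.75 mL total → factor 18.75/0.75 = 25
Step 2: 18-fold → factor 18
Step 3: 0.35 mL brought to 29.3 mL → factor 29.3/0.35 = 83.714
Step 4: 275 μL brought to 22.9 mL → factor 22900/275 = 83.273
Step 5: 11-fold → factor 11
Dilution factor to tube 1 = 25; to tube 5 = 3.4507 × 10^7
[tube 1]/[tube 5] = (factor to tube 5)/(factor to tube 1) = 3.4507 × 10^7/25 = 1.38 × 10^6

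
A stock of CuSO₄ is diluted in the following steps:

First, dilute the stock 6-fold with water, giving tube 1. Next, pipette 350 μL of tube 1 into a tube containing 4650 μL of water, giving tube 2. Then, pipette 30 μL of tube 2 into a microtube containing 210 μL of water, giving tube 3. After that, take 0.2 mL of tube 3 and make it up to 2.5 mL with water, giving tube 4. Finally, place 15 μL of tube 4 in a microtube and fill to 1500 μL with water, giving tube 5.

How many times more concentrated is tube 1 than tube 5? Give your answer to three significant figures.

Step 1: 6-fold → factor 6
Step 2: 350 μL + 4650 μL = 5000 μL total → factor 5000/350 = 14.286
Step 3: 30 μL + 210 μL = 240 μL total → factor 240/30 = 8
Step 4: 0.2 mL brought to 2.5 mL → factor 2.5/0.2 = 12.5
Step 5: 15 μL brought to 1500 μL → factor 1500/15 = 100
Dilution factor to tube 1 = 6; to tube 5 = 8.5714 × 10^5
[tube 1]/[tube 5] = (factor to tube 5)/(factor to tube 1) = 8.5714 × 10^5/6 = 1.43 × 10^5

1.43 × 10^5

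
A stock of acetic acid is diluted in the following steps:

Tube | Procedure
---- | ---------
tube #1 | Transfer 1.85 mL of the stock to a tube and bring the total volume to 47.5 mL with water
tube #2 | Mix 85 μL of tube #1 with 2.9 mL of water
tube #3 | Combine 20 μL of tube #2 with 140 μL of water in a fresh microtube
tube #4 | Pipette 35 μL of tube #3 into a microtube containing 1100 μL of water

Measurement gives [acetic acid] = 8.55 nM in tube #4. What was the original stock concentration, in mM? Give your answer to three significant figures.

2.00 mM

Step 1: 1.85 mL brought to 47.5 mL → factor 47.5/1.85 = 25.676
Step 2: 85 μL + 2.9 mL = 2985 μL total → factor 2985/85 = 35.118
Step 3: 20 μL + 140 μL = 160 μL total → factor 160/20 = 8
Step 4: 35 μL + 1100 μL = 1135 μL total → factor 1135/35 = 32.429
Overall dilution factor = 25.676 × 35.118 × 8 × 32.429 = 2.3392 × 10^5
Stock = 8.55 nM × 2.3392 × 10^5 = 2.000 × 10^6 nM = 2.00 mM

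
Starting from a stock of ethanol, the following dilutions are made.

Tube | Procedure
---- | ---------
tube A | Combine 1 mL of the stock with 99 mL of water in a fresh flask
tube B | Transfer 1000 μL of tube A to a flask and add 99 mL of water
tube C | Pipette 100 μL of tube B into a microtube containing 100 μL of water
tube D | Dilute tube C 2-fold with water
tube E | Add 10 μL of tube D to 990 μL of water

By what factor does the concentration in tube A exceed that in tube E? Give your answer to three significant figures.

Step 1: 1 mL + 99 mL = 100 mL total → factor 100/1 = 100
Step 2: 1000 μL + 99 mL = 1 × 10^5 μL total → factor 1 × 10^5/1000 = 100
Step 3: 100 μL + 100 μL = 200 μL total → factor 200/100 = 2
Step 4: 2-fold → factor 2
Step 5: 10 μL + 990 μL = 1000 μL total → factor 1000/10 = 100
Dilution factor to tube A = 100; to tube E = 4 × 10^6
[tube A]/[tube E] = (factor to tube E)/(factor to tube A) = 4 × 10^6/100 = 4.00 × 10^4

4.00 × 10^4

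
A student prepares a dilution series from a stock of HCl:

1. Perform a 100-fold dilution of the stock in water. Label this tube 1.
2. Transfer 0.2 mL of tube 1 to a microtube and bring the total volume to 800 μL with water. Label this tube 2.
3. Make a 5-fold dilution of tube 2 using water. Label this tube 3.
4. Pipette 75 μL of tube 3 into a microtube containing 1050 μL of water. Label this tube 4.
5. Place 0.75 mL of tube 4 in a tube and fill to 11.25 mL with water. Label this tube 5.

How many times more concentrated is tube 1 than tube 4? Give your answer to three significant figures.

Step 1: 100-fold → factor 100
Step 2: 0.2 mL brought to 800 μL → factor 0.8/0.2 = 4
Step 3: 5-fold → factor 5
Step 4: 75 μL + 1050 μL = 1125 μL total → factor 1125/75 = 15
Dilution factor to tube 1 = 100; to tube 4 = 30000
[tube 1]/[tube 4] = (factor to tube 4)/(factor to tube 1) = 30000/100 = 300

300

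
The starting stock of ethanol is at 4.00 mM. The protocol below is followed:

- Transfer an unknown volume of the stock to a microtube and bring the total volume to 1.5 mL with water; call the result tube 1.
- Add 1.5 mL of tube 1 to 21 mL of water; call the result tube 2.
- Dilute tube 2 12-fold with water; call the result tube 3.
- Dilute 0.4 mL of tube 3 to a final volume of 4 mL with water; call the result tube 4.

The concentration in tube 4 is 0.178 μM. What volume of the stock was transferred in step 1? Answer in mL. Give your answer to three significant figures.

0.120 mL

Step 1: v brought to 1.5 mL → factor = 1.5 mL/v
Step 2: 1.5 mL + 21 mL = 22.5 mL total → factor 22.5/1.5 = 15
Step 3: 12-fold → factor 12
Step 4: 0.4 mL brought to 4 mL → factor 4/0.4 = 10
Product of known-step factors = 1800
Overall factor = 4.00 mM / (0.178 μM) = 22472
Step-1 factor = 22472 / 1800 = 12.484
v = 1.5 mL / 12.484 = 0.120 mL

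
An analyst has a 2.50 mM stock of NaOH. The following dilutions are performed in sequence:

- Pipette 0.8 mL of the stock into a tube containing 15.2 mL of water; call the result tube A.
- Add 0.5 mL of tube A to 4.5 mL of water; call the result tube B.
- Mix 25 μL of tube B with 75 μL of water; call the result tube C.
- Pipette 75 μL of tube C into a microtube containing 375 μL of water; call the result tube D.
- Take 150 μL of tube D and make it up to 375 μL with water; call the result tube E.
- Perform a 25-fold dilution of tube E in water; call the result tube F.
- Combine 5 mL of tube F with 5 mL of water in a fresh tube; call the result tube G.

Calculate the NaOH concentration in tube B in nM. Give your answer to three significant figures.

1.25 × 10^4 nM

Step 1: 0.8 mL + 15.2 mL = 16 mL total → factor 16/0.8 = 20
Step 2: 0.5 mL + 4.5 mL = 5 mL total → factor 5/0.5 = 10
Dilution factor through tube B = 20 × 10 = 200
[tube B] = 2.50 mM / 200 = 0.01250 mM = 1.25 × 10^4 nM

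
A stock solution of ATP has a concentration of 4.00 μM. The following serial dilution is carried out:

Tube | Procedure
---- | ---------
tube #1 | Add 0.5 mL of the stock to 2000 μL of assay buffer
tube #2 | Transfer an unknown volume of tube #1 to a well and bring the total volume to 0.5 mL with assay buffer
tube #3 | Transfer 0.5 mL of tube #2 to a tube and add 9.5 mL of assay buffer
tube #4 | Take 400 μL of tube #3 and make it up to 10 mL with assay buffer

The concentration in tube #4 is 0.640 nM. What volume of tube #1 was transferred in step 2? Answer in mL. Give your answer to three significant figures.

0.200 mL

Step 1: 0.5 mL + 2000 μL = 2.5 mL total → factor 2.5/0.5 = 5
Step 2: v brought to 0.5 mL → factor = 0.5 mL/v
Step 3: 0.5 mL + 9.5 mL = 10 mL total → factor 10/0.5 = 20
Step 4: 400 μL brought to 10 mL → factor 10000/400 = 25
Product of known-step factors = 2500
Overall factor = 4.00 μM / (0.640 nM) = 6250
Step-2 factor = 6250 / 2500 = 2.5
v = 0.5 mL / 2.5 = 0.200 mL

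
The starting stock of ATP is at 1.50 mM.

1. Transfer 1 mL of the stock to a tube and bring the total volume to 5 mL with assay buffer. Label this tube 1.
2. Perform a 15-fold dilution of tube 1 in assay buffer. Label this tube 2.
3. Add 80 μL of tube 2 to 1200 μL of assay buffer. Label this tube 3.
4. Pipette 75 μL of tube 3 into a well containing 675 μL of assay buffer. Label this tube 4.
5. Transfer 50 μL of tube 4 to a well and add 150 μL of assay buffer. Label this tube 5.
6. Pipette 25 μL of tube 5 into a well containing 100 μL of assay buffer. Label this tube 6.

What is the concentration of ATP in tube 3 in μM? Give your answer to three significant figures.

1.25 μM

Step 1: 1 mL brought to 5 mL → factor 5/1 = 5
Step 2: 15-fold → factor 15
Step 3: 80 μL + 1200 μL = 1280 μL total → factor 1280/80 = 16
Dilution factor through tube 3 = 5 × 15 × 16 = 1200
[tube 3] = 1.50 mM / 1200 = 0.001250 mM = 1.25 μM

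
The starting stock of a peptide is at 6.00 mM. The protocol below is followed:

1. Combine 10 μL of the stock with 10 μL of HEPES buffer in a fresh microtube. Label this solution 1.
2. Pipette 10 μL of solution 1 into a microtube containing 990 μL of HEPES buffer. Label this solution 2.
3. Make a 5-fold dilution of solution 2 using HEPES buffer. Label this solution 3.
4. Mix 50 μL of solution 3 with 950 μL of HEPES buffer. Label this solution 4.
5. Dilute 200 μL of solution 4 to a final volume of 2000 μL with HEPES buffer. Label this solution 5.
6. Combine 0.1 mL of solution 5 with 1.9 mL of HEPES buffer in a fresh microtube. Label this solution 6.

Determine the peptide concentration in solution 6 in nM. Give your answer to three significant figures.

Step 1: 10 μL + 10 μL = 20 μL total → factor 20/10 = 2
Step 2: 10 μL + 990 μL = 1000 μL total → factor 1000/10 = 100
Step 3: 5-fold → factor 5
Step 4: 50 μL + 950 μL = 1000 μL total → factor 1000/50 = 20
Step 5: 200 μL brought to 2000 μL → factor 2000/200 = 10
Step 6: 0.1 mL + 1.9 mL = 2 mL total → factor 2/0.1 = 20
Overall dilution factor = 2 × 100 × 5 × 20 × 10 × 20 = 4 × 10^6
Final = 6.00 mM / 4 × 10^6 = 1.500 × 10^-6 mM = 1.50 nM

1.50 nM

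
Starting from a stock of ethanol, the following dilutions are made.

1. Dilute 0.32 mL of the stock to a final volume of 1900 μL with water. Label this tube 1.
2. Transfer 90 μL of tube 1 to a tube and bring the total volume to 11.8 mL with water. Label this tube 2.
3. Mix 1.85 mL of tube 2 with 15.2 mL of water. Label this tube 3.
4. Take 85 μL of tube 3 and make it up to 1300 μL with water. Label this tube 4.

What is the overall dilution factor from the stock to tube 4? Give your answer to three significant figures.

1.10 × 10^5

Step 1: 0.32 mL brought to 1900 μL → factor 1.9/0.32 = 5.9375
Step 2: 90 μL brought to 11.8 mL → factor 11800/90 = 131.11
Step 3: 1.85 mL + 15.2 mL = 17.05 mL total → factor 17.05/1.85 = 9.2162
Step 4: 85 μL brought to 1300 μL → factor 1300/85 = 15.294
Overall dilution factor = 5.9375 × 131.11 × 9.2162 × 15.294 = 1.0973 × 10^5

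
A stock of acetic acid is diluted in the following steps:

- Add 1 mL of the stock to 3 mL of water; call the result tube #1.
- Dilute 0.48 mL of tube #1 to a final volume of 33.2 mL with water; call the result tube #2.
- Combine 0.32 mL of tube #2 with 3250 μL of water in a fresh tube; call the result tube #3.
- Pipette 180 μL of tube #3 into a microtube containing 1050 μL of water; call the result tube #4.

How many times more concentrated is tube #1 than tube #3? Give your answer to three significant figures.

772

Step 1: 1 mL + 3 mL = 4 mL total → factor 4/1 = 4
Step 2: 0.48 mL brought to 33.2 mL → factor 33.2/0.48 = 69.167
Step 3: 0.32 mL + 3250 μL = 3.57 mL total → factor 3.57/0.32 = 11.156
Dilution factor to tube #1 = 4; to tube #3 = 3086.6
[tube #1]/[tube #3] = (factor to tube #3)/(factor to tube #1) = 3086.6/4 = 772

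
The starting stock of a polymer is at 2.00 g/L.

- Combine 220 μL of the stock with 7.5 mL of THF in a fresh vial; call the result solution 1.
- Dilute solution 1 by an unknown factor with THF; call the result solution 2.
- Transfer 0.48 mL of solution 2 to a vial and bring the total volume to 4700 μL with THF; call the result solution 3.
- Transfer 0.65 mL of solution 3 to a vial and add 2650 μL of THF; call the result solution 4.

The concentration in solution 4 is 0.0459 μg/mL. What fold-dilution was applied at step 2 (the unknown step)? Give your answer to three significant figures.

25.0-fold

Step 1: 220 μL + 7.5 mL = 7720 μL total → factor 7720/220 = 35.091
Step 2: unknown factor x
Step 3: 0.48 mL brought to 4700 μL → factor 4.7/0.48 = 9.7917
Step 4: 0.65 mL + 2650 μL = 3.3 mL total → factor 3.3/0.65 = 5.0769
Product of known-step factors = 1744.4
Overall factor = 2.00 g/L / (0.0459 μg/mL) = 43573
x = 43573 / 1744.4 = 25.0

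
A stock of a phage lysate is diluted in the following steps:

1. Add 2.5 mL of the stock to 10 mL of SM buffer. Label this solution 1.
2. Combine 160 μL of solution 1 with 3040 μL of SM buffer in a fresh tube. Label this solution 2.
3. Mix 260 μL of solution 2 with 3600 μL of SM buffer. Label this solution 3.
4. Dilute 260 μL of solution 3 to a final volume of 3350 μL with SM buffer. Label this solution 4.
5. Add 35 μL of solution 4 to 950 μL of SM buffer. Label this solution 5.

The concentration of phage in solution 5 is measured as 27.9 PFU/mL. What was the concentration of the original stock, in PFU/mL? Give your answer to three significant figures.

Step 1: 2.5 mL + 10 mL = 12.5 mL total → factor 12.5/2.5 = 5
Step 2: 160 μL + 3040 μL = 3200 μL total → factor 3200/160 = 20
Step 3: 260 μL + 3600 μL = 3860 μL total → factor 3860/260 = 14.846
Step 4: 260 μL brought to 3350 μL → factor 3350/260 = 12.885
Step 5: 35 μL + 950 μL = 985 μL total → factor 985/35 = 28.143
Overall dilution factor = 5 × 20 × 14.846 × 12.885 × 28.143 = 5.3834 × 10^5
Stock = 27.9 PFU/mL × 5.3834 × 10^5 = 1.50 × 10^7 PFU/mL

1.50 × 10^7 PFU/mL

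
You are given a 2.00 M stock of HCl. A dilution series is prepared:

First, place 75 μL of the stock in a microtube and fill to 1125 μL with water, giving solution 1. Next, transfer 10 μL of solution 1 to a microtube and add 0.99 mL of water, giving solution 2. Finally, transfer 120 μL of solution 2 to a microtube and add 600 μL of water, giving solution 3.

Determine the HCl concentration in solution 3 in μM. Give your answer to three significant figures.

Step 1: 75 μL brought to 1125 μL → factor 1125/75 = 15
Step 2: 10 μL + 0.99 mL = 1000 μL total → factor 1000/10 = 100
Step 3: 120 μL + 600 μL = 720 μL total → factor 720/120 = 6
Overall dilution factor = 15 × 100 × 6 = 9000
Final = 2.00 M / 9000 = 0.0002222 M = 222 μM

222 μM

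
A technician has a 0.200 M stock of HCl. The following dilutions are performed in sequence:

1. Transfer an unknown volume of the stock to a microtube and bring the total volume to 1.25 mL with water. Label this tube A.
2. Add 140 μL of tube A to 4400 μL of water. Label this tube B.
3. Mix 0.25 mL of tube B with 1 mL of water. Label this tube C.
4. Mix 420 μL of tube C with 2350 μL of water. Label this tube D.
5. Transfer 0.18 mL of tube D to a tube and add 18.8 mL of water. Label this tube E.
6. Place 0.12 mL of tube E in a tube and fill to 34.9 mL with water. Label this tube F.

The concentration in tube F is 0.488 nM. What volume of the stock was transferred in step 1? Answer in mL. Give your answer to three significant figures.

Step 1: v brought to 1.25 mL → factor = 1.25 mL/v
Step 2: 140 μL + 4400 μL = 4540 μL total → factor 4540/140 = 32.429
Step 3: 0.25 mL + 1 mL = 1.25 mL total → factor 1.25/0.25 = 5
Step 4: 420 μL + 2350 μL = 2770 μL total → factor 2770/420 = 6.5952
Step 5: 0.18 mL + 18.8 mL = 18.98 mL total → factor 18.98/0.18 = 105.44
Step 6: 0.12 mL brought to 34.9 mL → factor 34.9/0.12 = 290.83
Product of known-step factors = 3.2794 × 10^7
Overall factor = 0.200 M / (0.488 nM) = 4.0984 × 10^8
Step-1 factor = 4.0984 × 10^8 / 3.2794 × 10^7 = 12.497
v = 1.25 mL / 12.497 = 0.100 mL

0.100 mL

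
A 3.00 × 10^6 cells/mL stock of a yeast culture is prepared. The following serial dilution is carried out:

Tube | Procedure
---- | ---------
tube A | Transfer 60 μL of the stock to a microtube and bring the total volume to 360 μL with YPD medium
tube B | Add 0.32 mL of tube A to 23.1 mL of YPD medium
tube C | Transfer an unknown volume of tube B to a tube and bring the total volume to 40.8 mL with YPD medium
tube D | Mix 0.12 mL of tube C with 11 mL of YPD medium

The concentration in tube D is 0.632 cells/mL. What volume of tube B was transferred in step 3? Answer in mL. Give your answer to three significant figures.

Step 1: 60 μL brought to 360 μL → factor 360/60 = 6
Step 2: 0.32 mL + 23.1 mL = 23.42 mL total → factor 23.42/0.32 = 73.188
Step 3: v brought to 40.8 mL → factor = 40.8 mL/v
Step 4: 0.12 mL + 11 mL = 11.12 mL total → factor 11.12/0.12 = 92.667
Product of known-step factors = 40692
Overall factor = 3.00 × 10^6 cells/mL / (0.632 cells/mL) = 4.7468 × 10^6
Step-3 factor = 4.7468 × 10^6 / 40692 = 116.65
v = 40.8 mL / 116.65 = 0.350 mL

0.350 mL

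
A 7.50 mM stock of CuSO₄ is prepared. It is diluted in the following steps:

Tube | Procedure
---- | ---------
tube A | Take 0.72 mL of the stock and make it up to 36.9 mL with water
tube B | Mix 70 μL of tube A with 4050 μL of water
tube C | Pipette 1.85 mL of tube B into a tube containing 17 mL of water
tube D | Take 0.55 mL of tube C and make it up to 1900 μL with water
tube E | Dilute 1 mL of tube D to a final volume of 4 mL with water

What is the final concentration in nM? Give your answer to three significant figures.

17.7 nM

Step 1: 0.72 mL brought to 36.9 mL → factor 36.9/0.72 = 51.25
Step 2: 70 μL + 4050 μL = 4120 μL total → factor 4120/70 = 58.857
Step 3: 1.85 mL + 17 mL = 18.85 mL total → factor 18.85/1.85 = 10.189
Step 4: 0.55 mL brought to 1900 μL → factor 1.9/0.55 = 3.4545
Step 5: 1 mL brought to 4 mL → factor 4/1 = 4
Overall dilution factor = 51.25 × 58.857 × 10.189 × 3.4545 × 4 = 4.247 × 10^5
Final = 7.50 mM / 4.247 × 10^5 = 1.766 × 10^-5 mM = 17.7 nM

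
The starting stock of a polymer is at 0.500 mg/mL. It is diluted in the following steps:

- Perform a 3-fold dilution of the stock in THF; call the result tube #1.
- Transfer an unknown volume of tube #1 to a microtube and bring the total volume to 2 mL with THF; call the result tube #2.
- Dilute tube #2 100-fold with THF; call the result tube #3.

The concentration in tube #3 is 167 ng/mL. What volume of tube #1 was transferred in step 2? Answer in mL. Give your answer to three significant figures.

0.200 mL

Step 1: 3-fold → factor 3
Step 2: v brought to 2 mL → factor = 2 mL/v
Step 3: 100-fold → factor 100
Product of known-step factors = 300
Overall factor = 0.500 mg/mL / (167 ng/mL) = 2994
Step-2 factor = 2994 / 300 = 9.98
v = 2 mL / 9.98 = 0.200 mL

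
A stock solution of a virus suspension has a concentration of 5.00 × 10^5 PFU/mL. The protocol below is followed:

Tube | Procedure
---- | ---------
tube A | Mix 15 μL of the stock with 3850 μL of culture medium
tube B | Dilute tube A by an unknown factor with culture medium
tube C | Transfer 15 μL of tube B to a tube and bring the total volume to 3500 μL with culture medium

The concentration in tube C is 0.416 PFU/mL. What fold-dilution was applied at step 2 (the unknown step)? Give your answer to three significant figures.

Step 1: 15 μL + 3850 μL = 3865 μL total → factor 3865/15 = 257.67
Step 2: unknown factor x
Step 3: 15 μL brought to 3500 μL → factor 3500/15 = 233.33
Product of known-step factors = 60122
Overall factor = 5.00 × 10^5 PFU/mL / (0.416 PFU/mL) = 1.2019 × 10^6
x = 1.2019 × 10^6 / 60122 = 20.0

20.0-fold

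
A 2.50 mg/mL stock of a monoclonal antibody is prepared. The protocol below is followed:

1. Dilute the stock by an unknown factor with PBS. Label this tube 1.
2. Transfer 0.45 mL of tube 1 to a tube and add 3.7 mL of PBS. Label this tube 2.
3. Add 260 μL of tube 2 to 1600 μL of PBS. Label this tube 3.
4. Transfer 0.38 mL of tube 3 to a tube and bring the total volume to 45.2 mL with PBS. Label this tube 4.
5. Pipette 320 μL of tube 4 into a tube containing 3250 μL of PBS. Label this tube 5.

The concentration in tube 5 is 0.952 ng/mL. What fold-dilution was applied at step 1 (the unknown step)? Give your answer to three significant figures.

Step 1: unknown factor x
Step 2: 0.45 mL + 3.7 mL = 4.15 mL total → factor 4.15/0.45 = 9.2222
Step 3: 260 μL + 1600 μL = 1860 μL total → factor 1860/260 = 7.1538
Step 4: 0.38 mL brought to 45.2 mL → factor 45.2/0.38 = 118.95
Step 5: 320 μL + 3250 μL = 3570 μL total → factor 3570/320 = 11.156
Product of known-step factors = 87548
Overall factor = 2.50 mg/mL / (0.952 ng/mL) = 2.6261 × 10^6
x = 2.6261 × 10^6 / 87548 = 30.0

30.0-fold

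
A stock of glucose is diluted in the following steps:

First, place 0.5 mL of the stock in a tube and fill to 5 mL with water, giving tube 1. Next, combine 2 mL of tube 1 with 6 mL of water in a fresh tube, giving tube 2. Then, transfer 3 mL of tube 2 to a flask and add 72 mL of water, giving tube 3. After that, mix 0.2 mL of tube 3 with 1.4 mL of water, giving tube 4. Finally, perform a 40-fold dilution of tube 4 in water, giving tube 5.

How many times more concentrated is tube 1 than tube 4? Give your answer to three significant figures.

800

Step 1: 0.5 mL brought to 5 mL → factor 5/0.5 = 10
Step 2: 2 mL + 6 mL = 8 mL total → factor 8/2 = 4
Step 3: 3 mL + 72 mL = 75 mL total → factor 75/3 = 25
Step 4: 0.2 mL + 1.4 mL = 1.6 mL total → factor 1.6/0.2 = 8
Dilution factor to tube 1 = 10; to tube 4 = 8000
[tube 1]/[tube 4] = (factor to tube 4)/(factor to tube 1) = 8000/10 = 800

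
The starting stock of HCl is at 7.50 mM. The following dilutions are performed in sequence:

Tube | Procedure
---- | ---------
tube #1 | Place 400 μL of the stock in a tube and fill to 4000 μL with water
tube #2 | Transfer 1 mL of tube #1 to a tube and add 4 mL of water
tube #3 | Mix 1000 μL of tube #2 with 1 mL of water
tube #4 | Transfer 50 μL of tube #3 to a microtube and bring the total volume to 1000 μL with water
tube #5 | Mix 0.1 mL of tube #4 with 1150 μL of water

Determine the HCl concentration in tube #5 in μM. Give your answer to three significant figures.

Step 1: 400 μL brought to 4000 μL → factor 4000/400 = 10
Step 2: 1 mL + 4 mL = 5 mL total → factor 5/1 = 5
Step 3: 1000 μL + 1 mL = 2000 μL total → factor 2000/1000 = 2
Step 4: 50 μL brought to 1000 μL → factor 1000/50 = 20
Step 5: 0.1 mL + 1150 μL = 1.25 mL total → factor 1.25/0.1 = 12.5
Overall dilution factor = 10 × 5 × 2 × 20 × 12.5 = 25000
Final = 7.50 mM / 25000 = 0.0003000 mM = 0.300 μM

0.300 μM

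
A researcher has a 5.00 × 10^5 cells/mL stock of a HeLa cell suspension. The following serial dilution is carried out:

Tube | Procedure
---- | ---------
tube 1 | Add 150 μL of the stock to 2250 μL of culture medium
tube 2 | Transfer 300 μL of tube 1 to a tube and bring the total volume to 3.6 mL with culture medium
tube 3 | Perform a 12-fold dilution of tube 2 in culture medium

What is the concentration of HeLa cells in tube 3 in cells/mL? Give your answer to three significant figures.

217 cells/mL

Step 1: 150 μL + 2250 μL = 2400 μL total → factor 2400/150 = 16
Step 2: 300 μL brought to 3.6 mL → factor 3600/300 = 12
Step 3: 12-fold → factor 12
Overall dilution factor = 16 × 12 × 12 = 2304
Final = 5.00 × 10^5 cells/mL / 2304 = 217 cells/mL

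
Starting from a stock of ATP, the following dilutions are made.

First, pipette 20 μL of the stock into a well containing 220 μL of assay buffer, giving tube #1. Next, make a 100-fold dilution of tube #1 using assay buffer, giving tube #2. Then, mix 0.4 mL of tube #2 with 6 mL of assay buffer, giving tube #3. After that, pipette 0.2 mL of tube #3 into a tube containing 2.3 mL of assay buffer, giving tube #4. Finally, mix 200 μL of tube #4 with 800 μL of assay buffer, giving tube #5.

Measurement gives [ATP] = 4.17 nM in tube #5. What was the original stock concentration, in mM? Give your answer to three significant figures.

Step 1: 20 μL + 220 μL = 240 μL total → factor 240/20 = 12
Step 2: 100-fold → factor 100
Step 3: 0.4 mL + 6 mL = 6.4 mL total → factor 6.4/0.4 = 16
Step 4: 0.2 mL + 2.3 mL = 2.5 mL total → factor 2.5/0.2 = 12.5
Step 5: 200 μL + 800 μL = 1000 μL total → factor 1000/200 = 5
Overall dilution factor = 12 × 100 × 16 × 12.5 × 5 = 1.2 × 10^6
Stock = 4.17 nM × 1.2 × 10^6 = 5.004 × 10^6 nM = 5.00 mM

5.00 mM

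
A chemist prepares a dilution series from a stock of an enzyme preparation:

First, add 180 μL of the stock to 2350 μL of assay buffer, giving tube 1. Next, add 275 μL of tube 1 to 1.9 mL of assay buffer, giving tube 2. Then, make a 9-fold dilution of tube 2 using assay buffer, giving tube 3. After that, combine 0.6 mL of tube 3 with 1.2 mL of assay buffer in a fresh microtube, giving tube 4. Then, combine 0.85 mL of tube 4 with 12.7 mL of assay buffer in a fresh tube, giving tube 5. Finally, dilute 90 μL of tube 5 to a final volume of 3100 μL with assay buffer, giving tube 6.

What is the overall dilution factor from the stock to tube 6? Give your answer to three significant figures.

1.65 × 10^6

Step 1: 180 μL + 2350 μL = 2530 μL total → factor 2530/180 = 14.056
Step 2: 275 μL + 1.9 mL = 2175 μL total → factor 2175/275 = 7.9091
Step 3: 9-fold → factor 9
Step 4: 0.6 mL + 1.2 mL = 1.8 mL total → factor 1.8/0.6 = 3
Step 5: 0.85 mL + 12.7 mL = 13.55 mL total → factor 13.55/0.85 = 15.941
Step 6: 90 μL brought to 3100 μL → factor 3100/90 = 34.444
Overall dilution factor = 14.056 × 7.9091 × 9 × 3 × 15.941 × 34.444 = 1.6481 × 10^6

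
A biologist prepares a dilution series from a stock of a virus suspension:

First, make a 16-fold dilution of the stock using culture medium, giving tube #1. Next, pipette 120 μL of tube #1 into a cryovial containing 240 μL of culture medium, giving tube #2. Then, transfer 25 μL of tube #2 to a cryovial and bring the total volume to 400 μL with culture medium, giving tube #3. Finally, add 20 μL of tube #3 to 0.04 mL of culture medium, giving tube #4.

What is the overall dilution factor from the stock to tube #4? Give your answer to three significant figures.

2.30 × 10^3

Step 1: 16-fold → factor 16
Step 2: 120 μL + 240 μL = 360 μL total → factor 360/120 = 3
Step 3: 25 μL brought to 400 μL → factor 400/25 = 16
Step 4: 20 μL + 0.04 mL = 60 μL total → factor 60/20 = 3
Overall dilution factor = 16 × 3 × 16 × 3 = 2304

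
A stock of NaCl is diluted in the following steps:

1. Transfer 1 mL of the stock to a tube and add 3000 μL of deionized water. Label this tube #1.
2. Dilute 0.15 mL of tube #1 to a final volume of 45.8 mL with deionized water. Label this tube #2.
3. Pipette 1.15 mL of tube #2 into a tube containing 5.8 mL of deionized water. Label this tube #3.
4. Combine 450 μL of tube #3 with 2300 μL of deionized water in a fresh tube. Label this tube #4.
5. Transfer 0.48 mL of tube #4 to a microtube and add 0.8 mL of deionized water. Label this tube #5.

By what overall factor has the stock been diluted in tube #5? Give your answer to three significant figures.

1.20 × 10^5

Step 1: 1 mL + 3000 μL = 4 mL total → factor 4/1 = 4
Step 2: 0.15 mL brought to 45.8 mL → factor 45.8/0.15 = 305.33
Step 3: 1.15 mL + 5.8 mL = 6.95 mL total → factor 6.95/1.15 = 6.0435
Step 4: 450 μL + 2300 μL = 2750 μL total → factor 2750/450 = 6.1111
Step 5: 0.48 mL + 0.8 mL = 1.28 mL total → factor 1.28/0.48 = 2.6667
Overall dilution factor = 4 × 305.33 × 6.0435 × 6.1111 × 2.6667 = 1.2028 × 10^5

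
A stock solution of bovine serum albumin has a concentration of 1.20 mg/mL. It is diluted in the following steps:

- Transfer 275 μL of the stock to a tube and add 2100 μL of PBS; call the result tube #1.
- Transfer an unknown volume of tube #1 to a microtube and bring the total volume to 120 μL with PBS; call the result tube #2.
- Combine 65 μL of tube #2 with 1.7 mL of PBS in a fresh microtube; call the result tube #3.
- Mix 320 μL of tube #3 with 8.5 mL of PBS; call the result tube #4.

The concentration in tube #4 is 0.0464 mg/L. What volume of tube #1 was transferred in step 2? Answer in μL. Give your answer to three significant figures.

Step 1: 275 μL + 2100 μL = 2375 μL total → factor 2375/275 = 8.6364
Step 2: v brought to 120 μL → factor = 120 μL/v
Step 3: 65 μL + 1.7 mL = 1765 μL total → factor 1765/65 = 27.154
Step 4: 320 μL + 8.5 mL = 8820 μL total → factor 8820/320 = 27.562
Product of known-step factors = 6463.7
Overall factor = 1.20 mg/mL / (0.0464 mg/L) = 25862
Step-2 factor = 25862 / 6463.7 = 4.0011
v = 120 μL / 4.0011 = 30.0 μL

30.0 μL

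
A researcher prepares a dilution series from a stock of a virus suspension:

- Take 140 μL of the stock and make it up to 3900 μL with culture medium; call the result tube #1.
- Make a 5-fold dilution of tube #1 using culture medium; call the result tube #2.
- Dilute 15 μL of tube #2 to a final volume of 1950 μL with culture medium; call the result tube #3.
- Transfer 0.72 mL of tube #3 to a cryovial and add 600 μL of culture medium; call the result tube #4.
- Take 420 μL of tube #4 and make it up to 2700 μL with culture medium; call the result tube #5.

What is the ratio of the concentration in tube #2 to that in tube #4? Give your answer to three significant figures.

Step 1: 140 μL brought to 3900 μL → factor 3900/140 = 27.857
Step 2: 5-fold → factor 5
Step 3: 15 μL brought to 1950 μL → factor 1950/15 = 130
Step 4: 0.72 mL + 600 μL = 1.32 mL total → factor 1.32/0.72 = 1.8333
Dilution factor to tube #2 = 139.29; to tube #4 = 33196
[tube #2]/[tube #4] = (factor to tube #4)/(factor to tube #2) = 33196/139.29 = 238

238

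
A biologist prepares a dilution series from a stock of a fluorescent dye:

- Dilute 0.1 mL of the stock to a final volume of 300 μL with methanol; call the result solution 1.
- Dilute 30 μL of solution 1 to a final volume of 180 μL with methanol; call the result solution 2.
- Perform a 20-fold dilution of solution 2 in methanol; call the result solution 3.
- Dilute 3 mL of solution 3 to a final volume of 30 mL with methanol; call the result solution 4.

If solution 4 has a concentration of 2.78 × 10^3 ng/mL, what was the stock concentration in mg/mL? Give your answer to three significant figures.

Step 1: 0.1 mL brought to 300 μL → factor 0.3/0.1 = 3
Step 2: 30 μL brought to 180 μL → factor 180/30 = 6
Step 3: 20-fold → factor 20
Step 4: 3 mL brought to 30 mL → factor 30/3 = 10
Overall dilution factor = 3 × 6 × 20 × 10 = 3600
Stock = 2.78 × 10^3 ng/mL × 3600 = 1.001 × 10^7 ng/mL = 10.0 mg/mL

10.0 mg/mL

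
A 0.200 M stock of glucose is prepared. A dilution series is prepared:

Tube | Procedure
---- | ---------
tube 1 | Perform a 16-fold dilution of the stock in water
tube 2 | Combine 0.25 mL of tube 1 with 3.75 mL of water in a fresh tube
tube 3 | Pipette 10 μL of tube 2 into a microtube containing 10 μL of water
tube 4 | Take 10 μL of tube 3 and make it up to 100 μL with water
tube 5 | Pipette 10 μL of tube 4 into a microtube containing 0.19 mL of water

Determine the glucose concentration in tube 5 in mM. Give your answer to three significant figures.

0.00195 mM

Step 1: 16-fold → factor 16
Step 2: 0.25 mL + 3.75 mL = 4 mL total → factor 4/0.25 = 16
Step 3: 10 μL + 10 μL = 20 μL total → factor 20/10 = 2
Step 4: 10 μL brought to 100 μL → factor 100/10 = 10
Step 5: 10 μL + 0.19 mL = 200 μL total → factor 200/10 = 20
Overall dilution factor = 16 × 16 × 2 × 10 × 20 = 1.024 × 10^5
Final = 0.200 M / 1.024 × 10^5 = 1.953 × 10^-6 M = 0.00195 mM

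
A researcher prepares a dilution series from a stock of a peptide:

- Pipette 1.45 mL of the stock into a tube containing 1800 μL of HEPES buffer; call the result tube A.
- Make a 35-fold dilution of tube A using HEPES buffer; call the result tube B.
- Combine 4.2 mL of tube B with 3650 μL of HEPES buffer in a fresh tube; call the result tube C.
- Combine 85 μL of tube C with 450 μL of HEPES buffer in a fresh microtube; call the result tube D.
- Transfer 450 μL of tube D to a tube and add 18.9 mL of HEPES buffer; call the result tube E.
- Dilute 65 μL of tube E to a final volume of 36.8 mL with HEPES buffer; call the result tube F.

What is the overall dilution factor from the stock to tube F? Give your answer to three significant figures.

2.25 × 10^7

Step 1: 1.45 mL + 1800 μL = 3.25 mL total → factor 3.25/1.45 = 2.2414
Step 2: 35-fold → factor 35
Step 3: 4.2 mL + 3650 μL = 7.85 mL total → factor 7.85/4.2 = 1.869
Step 4: 85 μL + 450 μL = 535 μL total → factor 535/85 = 6.2941
Step 5: 450 μL + 18.9 mL = 19350 μL total → factor 19350/450 = 43
Step 6: 65 μL brought to 36.8 mL → factor 36800/65 = 566.15
Overall dilution factor = 2.2414 × 35 × 1.869 × 6.2941 × 43 × 566.15 = 2.2467 × 10^7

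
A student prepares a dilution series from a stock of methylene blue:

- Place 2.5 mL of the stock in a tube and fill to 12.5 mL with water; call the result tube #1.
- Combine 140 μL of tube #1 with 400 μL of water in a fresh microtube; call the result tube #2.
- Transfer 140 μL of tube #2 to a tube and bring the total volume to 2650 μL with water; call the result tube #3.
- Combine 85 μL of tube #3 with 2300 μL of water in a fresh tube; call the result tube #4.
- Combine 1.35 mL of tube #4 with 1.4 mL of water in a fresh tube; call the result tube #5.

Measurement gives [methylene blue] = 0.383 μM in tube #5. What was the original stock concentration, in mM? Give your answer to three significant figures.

7.99 mM

Step 1: 2.5 mL brought to 12.5 mL → factor 12.5/2.5 = 5
Step 2: 140 μL + 400 μL = 540 μL total → factor 540/140 = 3.8571
Step 3: 140 μL brought to 2650 μL → factor 2650/140 = 18.929
Step 4: 85 μL + 2300 μL = 2385 μL total → factor 2385/85 = 28.059
Step 5: 1.35 mL + 1.4 mL = 2.75 mL total → factor 2.75/1.35 = 2.037
Overall dilution factor = 5 × 3.8571 × 18.929 × 28.059 × 2.037 = 20865
Stock = 0.383 μM × 20865 = 7991 μM = 7.99 mM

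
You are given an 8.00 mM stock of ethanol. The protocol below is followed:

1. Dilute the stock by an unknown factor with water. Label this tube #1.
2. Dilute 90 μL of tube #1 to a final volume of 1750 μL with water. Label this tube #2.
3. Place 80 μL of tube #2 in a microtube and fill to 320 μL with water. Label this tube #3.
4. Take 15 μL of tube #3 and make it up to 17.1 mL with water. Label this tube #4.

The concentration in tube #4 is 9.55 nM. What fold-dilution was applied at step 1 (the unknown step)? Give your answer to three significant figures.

Step 1: unknown factor x
Step 2: 90 μL brought to 1750 μL → factor 1750/90 = 19.444
Step 3: 80 μL brought to 320 μL → factor 320/80 = 4
Step 4: 15 μL brought to 17.1 mL → factor 17100/15 = 1140
Product of known-step factors = 88667
Overall factor = 8.00 mM / (9.55 nM) = 8.377 × 10^5
x = 8.377 × 10^5 / 88667 = 9.45

9.45-fold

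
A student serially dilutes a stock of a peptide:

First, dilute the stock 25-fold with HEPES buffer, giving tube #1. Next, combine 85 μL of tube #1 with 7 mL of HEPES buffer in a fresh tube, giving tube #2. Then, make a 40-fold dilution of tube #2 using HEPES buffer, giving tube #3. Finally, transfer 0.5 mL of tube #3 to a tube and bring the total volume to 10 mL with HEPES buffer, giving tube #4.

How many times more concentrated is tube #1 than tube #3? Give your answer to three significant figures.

3.33 × 10^3

Step 1: 25-fold → factor 25
Step 2: 85 μL + 7 mL = 7085 μL total → factor 7085/85 = 83.353
Step 3: 40-fold → factor 40
Dilution factor to tube #1 = 25; to tube #3 = 83353
[tube #1]/[tube #3] = (factor to tube #3)/(factor to tube #1) = 83353/25 = 3.33 × 10^3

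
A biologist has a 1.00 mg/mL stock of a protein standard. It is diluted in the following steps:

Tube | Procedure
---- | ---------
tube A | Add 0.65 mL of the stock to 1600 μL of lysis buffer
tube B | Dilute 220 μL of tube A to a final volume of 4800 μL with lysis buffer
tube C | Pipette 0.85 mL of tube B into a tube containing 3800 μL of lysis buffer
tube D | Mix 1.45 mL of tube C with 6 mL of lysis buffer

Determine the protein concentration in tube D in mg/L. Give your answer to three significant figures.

0.471 mg/L

Step 1: 0.65 mL + 1600 μL = 2.25 mL total → factor 2.25/0.65 = 3.4615
Step 2: 220 μL brought to 4800 μL → factor 4800/220 = 21.818
Step 3: 0.85 mL + 3800 μL = 4.65 mL total → factor 4.65/0.85 = 5.4706
Step 4: 1.45 mL + 6 mL = 7.45 mL total → factor 7.45/1.45 = 5.1379
Overall dilution factor = 3.4615 × 21.818 × 5.4706 × 5.1379 = 2122.8
Final = 1.00 mg/mL / 2122.8 = 0.0004711 mg/mL = 0.471 mg/L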